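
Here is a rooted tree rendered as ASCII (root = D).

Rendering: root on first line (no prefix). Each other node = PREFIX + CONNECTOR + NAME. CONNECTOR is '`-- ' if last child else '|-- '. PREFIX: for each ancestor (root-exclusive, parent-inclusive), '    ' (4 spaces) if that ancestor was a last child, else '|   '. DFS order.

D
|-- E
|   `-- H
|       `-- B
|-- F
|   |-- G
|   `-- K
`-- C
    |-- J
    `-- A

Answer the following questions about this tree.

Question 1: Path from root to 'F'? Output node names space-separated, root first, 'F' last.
Answer: D F

Derivation:
Walk down from root: D -> F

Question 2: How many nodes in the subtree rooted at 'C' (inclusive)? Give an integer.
Subtree rooted at C contains: A, C, J
Count = 3

Answer: 3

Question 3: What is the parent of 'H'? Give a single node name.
Answer: E

Derivation:
Scan adjacency: H appears as child of E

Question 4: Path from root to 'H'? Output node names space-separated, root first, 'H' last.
Answer: D E H

Derivation:
Walk down from root: D -> E -> H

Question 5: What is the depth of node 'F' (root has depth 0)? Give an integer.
Answer: 1

Derivation:
Path from root to F: D -> F
Depth = number of edges = 1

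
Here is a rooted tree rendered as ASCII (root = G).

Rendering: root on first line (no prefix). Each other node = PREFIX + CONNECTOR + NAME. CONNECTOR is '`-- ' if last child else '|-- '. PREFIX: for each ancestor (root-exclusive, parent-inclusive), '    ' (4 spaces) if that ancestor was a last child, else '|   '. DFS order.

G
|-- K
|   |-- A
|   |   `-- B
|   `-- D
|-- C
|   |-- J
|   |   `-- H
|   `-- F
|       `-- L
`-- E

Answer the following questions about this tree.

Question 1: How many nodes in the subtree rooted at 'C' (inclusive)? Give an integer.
Subtree rooted at C contains: C, F, H, J, L
Count = 5

Answer: 5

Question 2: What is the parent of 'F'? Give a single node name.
Answer: C

Derivation:
Scan adjacency: F appears as child of C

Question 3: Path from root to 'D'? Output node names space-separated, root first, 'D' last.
Answer: G K D

Derivation:
Walk down from root: G -> K -> D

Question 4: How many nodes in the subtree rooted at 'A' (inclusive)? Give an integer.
Answer: 2

Derivation:
Subtree rooted at A contains: A, B
Count = 2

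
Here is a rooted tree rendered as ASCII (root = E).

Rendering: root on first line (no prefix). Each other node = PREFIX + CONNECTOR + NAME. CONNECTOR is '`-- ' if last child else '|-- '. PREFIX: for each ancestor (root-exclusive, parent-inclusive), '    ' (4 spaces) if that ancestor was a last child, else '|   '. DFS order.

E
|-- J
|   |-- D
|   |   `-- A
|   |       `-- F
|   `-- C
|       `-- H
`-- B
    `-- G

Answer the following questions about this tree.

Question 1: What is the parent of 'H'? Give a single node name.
Answer: C

Derivation:
Scan adjacency: H appears as child of C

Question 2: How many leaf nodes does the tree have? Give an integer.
Answer: 3

Derivation:
Leaves (nodes with no children): F, G, H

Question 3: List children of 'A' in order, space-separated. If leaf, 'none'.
Node A's children (from adjacency): F

Answer: F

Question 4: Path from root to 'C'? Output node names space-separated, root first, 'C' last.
Answer: E J C

Derivation:
Walk down from root: E -> J -> C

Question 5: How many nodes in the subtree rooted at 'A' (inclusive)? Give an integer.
Subtree rooted at A contains: A, F
Count = 2

Answer: 2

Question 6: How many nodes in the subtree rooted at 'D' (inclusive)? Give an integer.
Subtree rooted at D contains: A, D, F
Count = 3

Answer: 3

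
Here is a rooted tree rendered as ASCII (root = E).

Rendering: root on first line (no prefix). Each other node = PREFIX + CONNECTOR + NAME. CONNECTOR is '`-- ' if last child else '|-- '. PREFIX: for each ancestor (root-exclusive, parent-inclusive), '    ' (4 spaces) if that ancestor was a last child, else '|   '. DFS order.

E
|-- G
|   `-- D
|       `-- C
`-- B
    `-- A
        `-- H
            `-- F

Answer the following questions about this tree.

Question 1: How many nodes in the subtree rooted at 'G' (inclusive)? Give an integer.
Subtree rooted at G contains: C, D, G
Count = 3

Answer: 3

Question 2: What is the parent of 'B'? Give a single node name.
Scan adjacency: B appears as child of E

Answer: E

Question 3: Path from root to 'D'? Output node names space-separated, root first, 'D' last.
Walk down from root: E -> G -> D

Answer: E G D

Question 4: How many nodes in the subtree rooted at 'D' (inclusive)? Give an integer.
Subtree rooted at D contains: C, D
Count = 2

Answer: 2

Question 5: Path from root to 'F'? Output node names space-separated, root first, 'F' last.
Walk down from root: E -> B -> A -> H -> F

Answer: E B A H F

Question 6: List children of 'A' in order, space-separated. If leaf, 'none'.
Answer: H

Derivation:
Node A's children (from adjacency): H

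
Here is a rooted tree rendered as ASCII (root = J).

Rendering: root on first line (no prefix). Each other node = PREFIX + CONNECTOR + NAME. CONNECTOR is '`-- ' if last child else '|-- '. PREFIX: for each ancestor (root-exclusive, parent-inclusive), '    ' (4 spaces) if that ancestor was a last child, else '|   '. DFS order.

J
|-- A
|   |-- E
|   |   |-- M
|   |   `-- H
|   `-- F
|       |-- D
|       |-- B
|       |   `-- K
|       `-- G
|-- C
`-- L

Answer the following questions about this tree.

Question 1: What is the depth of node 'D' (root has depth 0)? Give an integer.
Path from root to D: J -> A -> F -> D
Depth = number of edges = 3

Answer: 3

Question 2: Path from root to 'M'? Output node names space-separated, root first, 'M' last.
Walk down from root: J -> A -> E -> M

Answer: J A E M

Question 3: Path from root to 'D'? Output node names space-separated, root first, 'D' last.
Answer: J A F D

Derivation:
Walk down from root: J -> A -> F -> D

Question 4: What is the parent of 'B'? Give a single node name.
Answer: F

Derivation:
Scan adjacency: B appears as child of F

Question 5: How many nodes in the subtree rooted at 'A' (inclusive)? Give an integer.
Subtree rooted at A contains: A, B, D, E, F, G, H, K, M
Count = 9

Answer: 9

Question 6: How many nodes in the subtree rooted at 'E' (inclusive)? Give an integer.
Answer: 3

Derivation:
Subtree rooted at E contains: E, H, M
Count = 3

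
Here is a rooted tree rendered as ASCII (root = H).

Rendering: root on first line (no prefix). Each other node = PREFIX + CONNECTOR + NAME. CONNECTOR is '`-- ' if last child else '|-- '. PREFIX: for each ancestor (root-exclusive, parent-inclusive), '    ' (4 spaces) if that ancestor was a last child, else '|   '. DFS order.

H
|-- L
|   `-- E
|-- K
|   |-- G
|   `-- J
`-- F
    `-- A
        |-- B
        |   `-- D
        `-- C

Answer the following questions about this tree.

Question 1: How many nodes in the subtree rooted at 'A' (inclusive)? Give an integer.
Subtree rooted at A contains: A, B, C, D
Count = 4

Answer: 4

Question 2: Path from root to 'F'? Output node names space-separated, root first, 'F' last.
Walk down from root: H -> F

Answer: H F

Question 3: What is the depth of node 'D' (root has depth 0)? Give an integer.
Path from root to D: H -> F -> A -> B -> D
Depth = number of edges = 4

Answer: 4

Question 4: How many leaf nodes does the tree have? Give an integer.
Leaves (nodes with no children): C, D, E, G, J

Answer: 5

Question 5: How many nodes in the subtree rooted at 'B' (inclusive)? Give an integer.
Answer: 2

Derivation:
Subtree rooted at B contains: B, D
Count = 2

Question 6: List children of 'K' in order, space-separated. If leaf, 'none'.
Answer: G J

Derivation:
Node K's children (from adjacency): G, J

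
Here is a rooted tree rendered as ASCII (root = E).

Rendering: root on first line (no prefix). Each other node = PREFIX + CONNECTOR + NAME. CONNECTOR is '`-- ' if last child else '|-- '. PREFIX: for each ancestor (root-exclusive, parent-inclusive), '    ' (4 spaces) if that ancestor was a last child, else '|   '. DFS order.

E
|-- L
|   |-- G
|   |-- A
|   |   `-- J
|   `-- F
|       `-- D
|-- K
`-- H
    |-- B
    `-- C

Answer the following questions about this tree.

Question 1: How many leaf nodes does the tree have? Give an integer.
Answer: 6

Derivation:
Leaves (nodes with no children): B, C, D, G, J, K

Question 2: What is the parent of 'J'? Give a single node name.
Scan adjacency: J appears as child of A

Answer: A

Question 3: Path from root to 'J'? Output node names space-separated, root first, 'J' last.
Answer: E L A J

Derivation:
Walk down from root: E -> L -> A -> J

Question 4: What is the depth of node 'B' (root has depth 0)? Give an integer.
Answer: 2

Derivation:
Path from root to B: E -> H -> B
Depth = number of edges = 2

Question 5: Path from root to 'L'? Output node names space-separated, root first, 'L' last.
Answer: E L

Derivation:
Walk down from root: E -> L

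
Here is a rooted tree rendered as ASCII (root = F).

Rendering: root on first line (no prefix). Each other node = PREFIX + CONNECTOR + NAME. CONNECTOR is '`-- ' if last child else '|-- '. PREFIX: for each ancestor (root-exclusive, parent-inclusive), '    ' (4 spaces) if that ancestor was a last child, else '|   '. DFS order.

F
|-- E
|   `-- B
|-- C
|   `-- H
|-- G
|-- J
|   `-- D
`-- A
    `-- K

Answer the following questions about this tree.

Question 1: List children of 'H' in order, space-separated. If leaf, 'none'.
Answer: none

Derivation:
Node H's children (from adjacency): (leaf)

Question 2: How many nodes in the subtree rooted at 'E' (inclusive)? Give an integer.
Subtree rooted at E contains: B, E
Count = 2

Answer: 2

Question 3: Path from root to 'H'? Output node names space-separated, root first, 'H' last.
Walk down from root: F -> C -> H

Answer: F C H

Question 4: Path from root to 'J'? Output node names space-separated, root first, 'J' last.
Walk down from root: F -> J

Answer: F J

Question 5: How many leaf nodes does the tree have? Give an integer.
Answer: 5

Derivation:
Leaves (nodes with no children): B, D, G, H, K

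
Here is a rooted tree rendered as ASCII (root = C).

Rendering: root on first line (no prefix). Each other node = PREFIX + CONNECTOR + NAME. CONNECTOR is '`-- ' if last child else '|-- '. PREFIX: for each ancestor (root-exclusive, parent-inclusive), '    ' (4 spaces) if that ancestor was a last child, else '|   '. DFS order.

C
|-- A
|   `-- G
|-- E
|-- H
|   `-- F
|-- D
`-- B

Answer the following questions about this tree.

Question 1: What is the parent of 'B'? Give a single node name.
Scan adjacency: B appears as child of C

Answer: C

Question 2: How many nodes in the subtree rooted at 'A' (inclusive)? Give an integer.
Answer: 2

Derivation:
Subtree rooted at A contains: A, G
Count = 2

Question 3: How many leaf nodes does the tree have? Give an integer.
Leaves (nodes with no children): B, D, E, F, G

Answer: 5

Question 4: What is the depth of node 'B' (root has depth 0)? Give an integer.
Path from root to B: C -> B
Depth = number of edges = 1

Answer: 1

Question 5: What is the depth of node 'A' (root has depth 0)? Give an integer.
Path from root to A: C -> A
Depth = number of edges = 1

Answer: 1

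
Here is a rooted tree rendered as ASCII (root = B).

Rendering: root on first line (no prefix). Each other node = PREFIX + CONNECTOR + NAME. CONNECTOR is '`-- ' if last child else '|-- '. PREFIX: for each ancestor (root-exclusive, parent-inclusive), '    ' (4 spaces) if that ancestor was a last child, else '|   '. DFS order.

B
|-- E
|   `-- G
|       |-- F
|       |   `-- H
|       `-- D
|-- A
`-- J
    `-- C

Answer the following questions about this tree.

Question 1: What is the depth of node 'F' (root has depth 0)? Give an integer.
Path from root to F: B -> E -> G -> F
Depth = number of edges = 3

Answer: 3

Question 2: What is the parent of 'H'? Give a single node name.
Answer: F

Derivation:
Scan adjacency: H appears as child of F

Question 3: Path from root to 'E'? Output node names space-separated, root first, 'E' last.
Answer: B E

Derivation:
Walk down from root: B -> E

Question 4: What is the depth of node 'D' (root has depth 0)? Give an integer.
Path from root to D: B -> E -> G -> D
Depth = number of edges = 3

Answer: 3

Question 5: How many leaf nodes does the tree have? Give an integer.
Leaves (nodes with no children): A, C, D, H

Answer: 4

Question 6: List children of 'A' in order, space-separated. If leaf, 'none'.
Node A's children (from adjacency): (leaf)

Answer: none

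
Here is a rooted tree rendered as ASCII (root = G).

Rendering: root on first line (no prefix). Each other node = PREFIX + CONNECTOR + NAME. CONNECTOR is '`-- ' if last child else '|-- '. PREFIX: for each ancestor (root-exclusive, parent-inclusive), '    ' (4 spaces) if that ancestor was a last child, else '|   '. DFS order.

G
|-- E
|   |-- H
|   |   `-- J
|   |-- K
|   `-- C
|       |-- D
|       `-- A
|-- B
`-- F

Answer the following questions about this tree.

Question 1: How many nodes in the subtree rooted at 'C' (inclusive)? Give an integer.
Answer: 3

Derivation:
Subtree rooted at C contains: A, C, D
Count = 3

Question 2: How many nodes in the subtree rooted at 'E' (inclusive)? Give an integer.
Subtree rooted at E contains: A, C, D, E, H, J, K
Count = 7

Answer: 7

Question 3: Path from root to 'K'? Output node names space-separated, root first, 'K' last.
Answer: G E K

Derivation:
Walk down from root: G -> E -> K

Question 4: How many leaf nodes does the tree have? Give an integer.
Leaves (nodes with no children): A, B, D, F, J, K

Answer: 6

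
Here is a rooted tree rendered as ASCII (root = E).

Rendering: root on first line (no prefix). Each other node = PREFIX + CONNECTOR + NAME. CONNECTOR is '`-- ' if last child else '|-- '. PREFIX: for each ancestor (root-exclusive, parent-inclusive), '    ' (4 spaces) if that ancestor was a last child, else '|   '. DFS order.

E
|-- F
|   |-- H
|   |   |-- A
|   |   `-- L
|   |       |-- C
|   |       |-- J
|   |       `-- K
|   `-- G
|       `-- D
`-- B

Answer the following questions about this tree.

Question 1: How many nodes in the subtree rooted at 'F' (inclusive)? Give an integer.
Answer: 9

Derivation:
Subtree rooted at F contains: A, C, D, F, G, H, J, K, L
Count = 9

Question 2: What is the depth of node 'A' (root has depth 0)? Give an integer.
Answer: 3

Derivation:
Path from root to A: E -> F -> H -> A
Depth = number of edges = 3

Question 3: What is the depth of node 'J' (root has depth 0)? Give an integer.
Answer: 4

Derivation:
Path from root to J: E -> F -> H -> L -> J
Depth = number of edges = 4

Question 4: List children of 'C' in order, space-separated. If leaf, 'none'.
Node C's children (from adjacency): (leaf)

Answer: none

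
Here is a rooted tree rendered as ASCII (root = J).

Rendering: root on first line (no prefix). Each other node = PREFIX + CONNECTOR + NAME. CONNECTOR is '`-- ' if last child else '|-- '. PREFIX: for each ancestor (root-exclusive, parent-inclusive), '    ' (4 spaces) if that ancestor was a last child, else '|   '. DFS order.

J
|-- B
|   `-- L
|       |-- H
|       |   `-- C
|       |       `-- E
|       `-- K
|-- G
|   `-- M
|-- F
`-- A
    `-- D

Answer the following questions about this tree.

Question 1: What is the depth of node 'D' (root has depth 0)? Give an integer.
Answer: 2

Derivation:
Path from root to D: J -> A -> D
Depth = number of edges = 2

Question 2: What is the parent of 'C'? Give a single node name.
Scan adjacency: C appears as child of H

Answer: H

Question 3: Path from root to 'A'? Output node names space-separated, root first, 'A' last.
Answer: J A

Derivation:
Walk down from root: J -> A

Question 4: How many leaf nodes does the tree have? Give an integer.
Answer: 5

Derivation:
Leaves (nodes with no children): D, E, F, K, M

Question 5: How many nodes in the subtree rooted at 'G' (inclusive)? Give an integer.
Subtree rooted at G contains: G, M
Count = 2

Answer: 2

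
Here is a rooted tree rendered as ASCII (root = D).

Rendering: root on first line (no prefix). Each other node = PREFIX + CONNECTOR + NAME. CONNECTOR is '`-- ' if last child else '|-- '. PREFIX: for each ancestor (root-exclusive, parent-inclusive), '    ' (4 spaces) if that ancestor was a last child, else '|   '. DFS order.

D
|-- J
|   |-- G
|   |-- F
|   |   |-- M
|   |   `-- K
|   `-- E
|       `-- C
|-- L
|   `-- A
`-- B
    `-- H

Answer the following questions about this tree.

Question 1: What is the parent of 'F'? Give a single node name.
Scan adjacency: F appears as child of J

Answer: J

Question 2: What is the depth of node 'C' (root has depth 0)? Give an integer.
Answer: 3

Derivation:
Path from root to C: D -> J -> E -> C
Depth = number of edges = 3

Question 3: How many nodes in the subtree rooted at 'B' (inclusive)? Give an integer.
Answer: 2

Derivation:
Subtree rooted at B contains: B, H
Count = 2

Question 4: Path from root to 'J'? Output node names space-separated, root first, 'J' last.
Answer: D J

Derivation:
Walk down from root: D -> J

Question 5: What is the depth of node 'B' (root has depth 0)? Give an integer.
Answer: 1

Derivation:
Path from root to B: D -> B
Depth = number of edges = 1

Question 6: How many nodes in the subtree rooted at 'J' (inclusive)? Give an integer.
Subtree rooted at J contains: C, E, F, G, J, K, M
Count = 7

Answer: 7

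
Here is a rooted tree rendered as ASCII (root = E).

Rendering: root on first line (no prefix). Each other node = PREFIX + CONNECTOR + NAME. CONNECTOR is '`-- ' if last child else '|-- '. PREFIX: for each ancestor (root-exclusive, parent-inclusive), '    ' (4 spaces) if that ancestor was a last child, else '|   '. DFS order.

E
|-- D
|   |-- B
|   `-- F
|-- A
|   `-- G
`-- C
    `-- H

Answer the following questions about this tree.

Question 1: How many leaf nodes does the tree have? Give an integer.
Answer: 4

Derivation:
Leaves (nodes with no children): B, F, G, H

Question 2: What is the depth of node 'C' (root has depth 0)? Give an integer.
Answer: 1

Derivation:
Path from root to C: E -> C
Depth = number of edges = 1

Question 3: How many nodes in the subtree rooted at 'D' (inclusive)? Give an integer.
Subtree rooted at D contains: B, D, F
Count = 3

Answer: 3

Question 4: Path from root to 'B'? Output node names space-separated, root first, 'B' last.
Walk down from root: E -> D -> B

Answer: E D B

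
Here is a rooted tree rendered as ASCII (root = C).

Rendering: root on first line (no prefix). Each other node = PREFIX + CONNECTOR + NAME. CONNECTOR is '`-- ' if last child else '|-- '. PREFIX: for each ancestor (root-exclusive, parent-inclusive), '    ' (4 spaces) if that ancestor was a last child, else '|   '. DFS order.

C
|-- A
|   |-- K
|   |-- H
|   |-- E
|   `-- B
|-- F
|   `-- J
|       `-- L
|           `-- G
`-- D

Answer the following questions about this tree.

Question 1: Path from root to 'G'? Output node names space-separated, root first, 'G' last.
Walk down from root: C -> F -> J -> L -> G

Answer: C F J L G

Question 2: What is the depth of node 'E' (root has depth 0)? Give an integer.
Path from root to E: C -> A -> E
Depth = number of edges = 2

Answer: 2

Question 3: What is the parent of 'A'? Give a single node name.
Scan adjacency: A appears as child of C

Answer: C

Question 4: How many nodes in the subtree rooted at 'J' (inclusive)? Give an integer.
Subtree rooted at J contains: G, J, L
Count = 3

Answer: 3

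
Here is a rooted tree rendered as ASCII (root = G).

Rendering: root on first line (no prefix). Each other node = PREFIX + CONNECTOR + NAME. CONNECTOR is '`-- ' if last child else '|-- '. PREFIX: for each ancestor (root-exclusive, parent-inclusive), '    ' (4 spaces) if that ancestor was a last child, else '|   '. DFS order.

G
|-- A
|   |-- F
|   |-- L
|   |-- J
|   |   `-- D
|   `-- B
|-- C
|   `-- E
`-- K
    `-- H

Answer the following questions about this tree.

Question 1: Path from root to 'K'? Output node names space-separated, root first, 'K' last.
Answer: G K

Derivation:
Walk down from root: G -> K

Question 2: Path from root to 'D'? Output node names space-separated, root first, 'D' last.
Answer: G A J D

Derivation:
Walk down from root: G -> A -> J -> D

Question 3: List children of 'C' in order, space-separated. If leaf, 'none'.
Node C's children (from adjacency): E

Answer: E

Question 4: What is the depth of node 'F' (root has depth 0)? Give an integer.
Answer: 2

Derivation:
Path from root to F: G -> A -> F
Depth = number of edges = 2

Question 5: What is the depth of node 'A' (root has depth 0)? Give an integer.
Answer: 1

Derivation:
Path from root to A: G -> A
Depth = number of edges = 1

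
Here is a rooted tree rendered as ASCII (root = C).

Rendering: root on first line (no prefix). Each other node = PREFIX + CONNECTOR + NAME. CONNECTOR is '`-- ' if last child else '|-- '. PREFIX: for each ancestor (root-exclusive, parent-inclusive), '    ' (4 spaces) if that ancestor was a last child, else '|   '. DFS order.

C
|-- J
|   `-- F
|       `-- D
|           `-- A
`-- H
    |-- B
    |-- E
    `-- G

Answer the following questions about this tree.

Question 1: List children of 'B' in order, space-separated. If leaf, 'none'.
Node B's children (from adjacency): (leaf)

Answer: none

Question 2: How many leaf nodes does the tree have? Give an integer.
Leaves (nodes with no children): A, B, E, G

Answer: 4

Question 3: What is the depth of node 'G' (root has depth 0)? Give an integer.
Path from root to G: C -> H -> G
Depth = number of edges = 2

Answer: 2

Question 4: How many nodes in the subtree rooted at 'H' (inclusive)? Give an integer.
Subtree rooted at H contains: B, E, G, H
Count = 4

Answer: 4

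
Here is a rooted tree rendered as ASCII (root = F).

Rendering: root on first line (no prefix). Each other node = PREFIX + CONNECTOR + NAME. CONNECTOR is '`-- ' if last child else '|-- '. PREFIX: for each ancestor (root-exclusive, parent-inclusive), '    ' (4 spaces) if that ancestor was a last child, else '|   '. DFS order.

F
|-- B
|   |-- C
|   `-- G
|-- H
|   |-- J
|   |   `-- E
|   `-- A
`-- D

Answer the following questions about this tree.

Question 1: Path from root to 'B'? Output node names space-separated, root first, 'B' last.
Walk down from root: F -> B

Answer: F B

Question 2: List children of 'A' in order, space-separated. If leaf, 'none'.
Answer: none

Derivation:
Node A's children (from adjacency): (leaf)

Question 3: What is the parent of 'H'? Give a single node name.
Scan adjacency: H appears as child of F

Answer: F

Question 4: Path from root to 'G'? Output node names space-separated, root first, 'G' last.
Answer: F B G

Derivation:
Walk down from root: F -> B -> G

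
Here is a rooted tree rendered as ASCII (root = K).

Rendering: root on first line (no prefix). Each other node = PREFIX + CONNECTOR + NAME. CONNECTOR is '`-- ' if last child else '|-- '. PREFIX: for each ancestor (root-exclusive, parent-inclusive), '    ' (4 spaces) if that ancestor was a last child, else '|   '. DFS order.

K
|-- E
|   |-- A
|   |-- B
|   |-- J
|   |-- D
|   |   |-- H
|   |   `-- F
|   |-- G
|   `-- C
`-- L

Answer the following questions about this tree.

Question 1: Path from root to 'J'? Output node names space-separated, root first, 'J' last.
Walk down from root: K -> E -> J

Answer: K E J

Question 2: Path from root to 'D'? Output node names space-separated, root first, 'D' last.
Walk down from root: K -> E -> D

Answer: K E D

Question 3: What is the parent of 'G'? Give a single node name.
Answer: E

Derivation:
Scan adjacency: G appears as child of E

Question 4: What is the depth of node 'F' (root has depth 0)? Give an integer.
Path from root to F: K -> E -> D -> F
Depth = number of edges = 3

Answer: 3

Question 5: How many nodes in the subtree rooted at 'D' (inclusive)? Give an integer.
Answer: 3

Derivation:
Subtree rooted at D contains: D, F, H
Count = 3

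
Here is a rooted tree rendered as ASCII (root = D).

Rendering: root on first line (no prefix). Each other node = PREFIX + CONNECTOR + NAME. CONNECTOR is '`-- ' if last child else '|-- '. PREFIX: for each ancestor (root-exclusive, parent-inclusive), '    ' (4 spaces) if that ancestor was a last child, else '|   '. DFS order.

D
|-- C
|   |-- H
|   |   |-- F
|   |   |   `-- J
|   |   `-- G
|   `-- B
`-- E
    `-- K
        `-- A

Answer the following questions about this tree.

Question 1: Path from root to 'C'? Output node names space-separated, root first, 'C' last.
Answer: D C

Derivation:
Walk down from root: D -> C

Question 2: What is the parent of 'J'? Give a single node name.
Scan adjacency: J appears as child of F

Answer: F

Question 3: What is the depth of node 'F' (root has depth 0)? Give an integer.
Answer: 3

Derivation:
Path from root to F: D -> C -> H -> F
Depth = number of edges = 3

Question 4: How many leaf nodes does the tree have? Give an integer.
Answer: 4

Derivation:
Leaves (nodes with no children): A, B, G, J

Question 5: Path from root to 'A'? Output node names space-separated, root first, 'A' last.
Answer: D E K A

Derivation:
Walk down from root: D -> E -> K -> A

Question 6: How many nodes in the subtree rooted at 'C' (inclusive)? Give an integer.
Subtree rooted at C contains: B, C, F, G, H, J
Count = 6

Answer: 6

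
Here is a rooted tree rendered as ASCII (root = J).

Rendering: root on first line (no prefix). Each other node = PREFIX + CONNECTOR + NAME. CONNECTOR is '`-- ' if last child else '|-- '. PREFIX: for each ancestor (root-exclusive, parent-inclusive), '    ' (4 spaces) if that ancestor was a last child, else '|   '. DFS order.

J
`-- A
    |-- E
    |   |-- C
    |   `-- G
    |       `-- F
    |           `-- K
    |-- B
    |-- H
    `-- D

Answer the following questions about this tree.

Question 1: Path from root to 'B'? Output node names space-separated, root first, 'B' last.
Walk down from root: J -> A -> B

Answer: J A B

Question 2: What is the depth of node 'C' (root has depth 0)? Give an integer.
Path from root to C: J -> A -> E -> C
Depth = number of edges = 3

Answer: 3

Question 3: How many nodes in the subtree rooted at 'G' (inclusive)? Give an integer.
Answer: 3

Derivation:
Subtree rooted at G contains: F, G, K
Count = 3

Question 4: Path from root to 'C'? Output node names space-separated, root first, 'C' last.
Walk down from root: J -> A -> E -> C

Answer: J A E C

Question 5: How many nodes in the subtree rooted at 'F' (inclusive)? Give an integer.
Subtree rooted at F contains: F, K
Count = 2

Answer: 2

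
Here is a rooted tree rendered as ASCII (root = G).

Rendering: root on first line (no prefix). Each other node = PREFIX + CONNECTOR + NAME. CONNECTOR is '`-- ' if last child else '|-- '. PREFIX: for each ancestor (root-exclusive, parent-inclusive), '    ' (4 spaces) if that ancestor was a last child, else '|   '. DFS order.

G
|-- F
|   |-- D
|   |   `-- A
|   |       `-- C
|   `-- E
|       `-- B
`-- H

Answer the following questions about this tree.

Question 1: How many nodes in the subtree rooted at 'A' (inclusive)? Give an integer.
Subtree rooted at A contains: A, C
Count = 2

Answer: 2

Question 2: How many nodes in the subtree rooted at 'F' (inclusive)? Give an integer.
Subtree rooted at F contains: A, B, C, D, E, F
Count = 6

Answer: 6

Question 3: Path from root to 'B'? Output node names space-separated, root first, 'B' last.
Walk down from root: G -> F -> E -> B

Answer: G F E B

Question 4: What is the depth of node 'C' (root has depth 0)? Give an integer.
Answer: 4

Derivation:
Path from root to C: G -> F -> D -> A -> C
Depth = number of edges = 4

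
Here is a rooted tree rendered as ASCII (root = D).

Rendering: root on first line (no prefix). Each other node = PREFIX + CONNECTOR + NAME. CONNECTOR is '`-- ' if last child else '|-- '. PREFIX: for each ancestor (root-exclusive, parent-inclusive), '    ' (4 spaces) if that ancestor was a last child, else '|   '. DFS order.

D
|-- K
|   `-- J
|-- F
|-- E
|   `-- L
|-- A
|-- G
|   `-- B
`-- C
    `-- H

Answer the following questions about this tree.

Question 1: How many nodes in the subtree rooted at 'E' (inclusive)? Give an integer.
Answer: 2

Derivation:
Subtree rooted at E contains: E, L
Count = 2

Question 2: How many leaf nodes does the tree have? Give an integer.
Answer: 6

Derivation:
Leaves (nodes with no children): A, B, F, H, J, L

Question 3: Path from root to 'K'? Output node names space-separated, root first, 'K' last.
Walk down from root: D -> K

Answer: D K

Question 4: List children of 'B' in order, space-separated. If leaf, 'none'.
Node B's children (from adjacency): (leaf)

Answer: none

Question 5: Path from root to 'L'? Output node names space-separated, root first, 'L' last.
Walk down from root: D -> E -> L

Answer: D E L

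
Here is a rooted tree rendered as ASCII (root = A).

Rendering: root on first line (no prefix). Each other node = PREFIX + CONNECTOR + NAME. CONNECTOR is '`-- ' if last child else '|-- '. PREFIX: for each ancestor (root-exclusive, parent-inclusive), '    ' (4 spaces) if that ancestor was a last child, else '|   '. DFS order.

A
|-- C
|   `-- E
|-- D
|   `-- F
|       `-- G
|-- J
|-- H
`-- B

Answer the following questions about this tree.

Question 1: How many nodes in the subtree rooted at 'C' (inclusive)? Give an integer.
Answer: 2

Derivation:
Subtree rooted at C contains: C, E
Count = 2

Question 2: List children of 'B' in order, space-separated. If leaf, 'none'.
Node B's children (from adjacency): (leaf)

Answer: none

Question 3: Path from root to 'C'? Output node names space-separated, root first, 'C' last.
Answer: A C

Derivation:
Walk down from root: A -> C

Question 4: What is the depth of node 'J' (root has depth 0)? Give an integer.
Path from root to J: A -> J
Depth = number of edges = 1

Answer: 1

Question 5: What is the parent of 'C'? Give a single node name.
Answer: A

Derivation:
Scan adjacency: C appears as child of A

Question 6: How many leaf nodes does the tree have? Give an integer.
Answer: 5

Derivation:
Leaves (nodes with no children): B, E, G, H, J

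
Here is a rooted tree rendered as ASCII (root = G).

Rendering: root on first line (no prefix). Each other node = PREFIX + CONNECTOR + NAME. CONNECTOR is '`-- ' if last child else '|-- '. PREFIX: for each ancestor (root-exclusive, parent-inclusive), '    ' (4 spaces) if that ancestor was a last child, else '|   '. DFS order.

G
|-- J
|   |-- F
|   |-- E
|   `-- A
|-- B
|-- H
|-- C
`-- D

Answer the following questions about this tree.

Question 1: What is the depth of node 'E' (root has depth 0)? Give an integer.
Answer: 2

Derivation:
Path from root to E: G -> J -> E
Depth = number of edges = 2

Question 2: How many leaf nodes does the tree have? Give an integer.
Answer: 7

Derivation:
Leaves (nodes with no children): A, B, C, D, E, F, H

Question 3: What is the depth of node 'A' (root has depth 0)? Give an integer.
Path from root to A: G -> J -> A
Depth = number of edges = 2

Answer: 2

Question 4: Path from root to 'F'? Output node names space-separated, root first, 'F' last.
Answer: G J F

Derivation:
Walk down from root: G -> J -> F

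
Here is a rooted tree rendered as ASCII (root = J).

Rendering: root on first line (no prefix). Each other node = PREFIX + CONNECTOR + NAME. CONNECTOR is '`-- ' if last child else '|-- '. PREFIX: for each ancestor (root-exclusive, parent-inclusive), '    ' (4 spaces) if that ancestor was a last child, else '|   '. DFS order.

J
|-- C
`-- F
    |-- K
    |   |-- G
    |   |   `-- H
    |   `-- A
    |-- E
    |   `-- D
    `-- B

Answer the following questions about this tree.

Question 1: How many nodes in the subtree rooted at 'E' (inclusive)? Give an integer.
Subtree rooted at E contains: D, E
Count = 2

Answer: 2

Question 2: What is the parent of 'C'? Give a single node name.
Answer: J

Derivation:
Scan adjacency: C appears as child of J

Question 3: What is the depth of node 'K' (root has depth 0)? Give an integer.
Answer: 2

Derivation:
Path from root to K: J -> F -> K
Depth = number of edges = 2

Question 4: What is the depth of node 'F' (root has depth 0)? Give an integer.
Answer: 1

Derivation:
Path from root to F: J -> F
Depth = number of edges = 1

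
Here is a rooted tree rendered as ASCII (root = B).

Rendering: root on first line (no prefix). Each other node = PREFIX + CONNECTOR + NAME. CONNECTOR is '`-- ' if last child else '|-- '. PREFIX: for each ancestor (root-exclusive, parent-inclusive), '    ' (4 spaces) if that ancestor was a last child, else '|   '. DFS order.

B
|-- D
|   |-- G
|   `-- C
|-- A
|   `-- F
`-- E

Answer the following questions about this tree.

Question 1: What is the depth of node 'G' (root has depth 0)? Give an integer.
Path from root to G: B -> D -> G
Depth = number of edges = 2

Answer: 2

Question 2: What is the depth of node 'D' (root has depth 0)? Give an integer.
Answer: 1

Derivation:
Path from root to D: B -> D
Depth = number of edges = 1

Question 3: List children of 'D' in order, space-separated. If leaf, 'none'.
Node D's children (from adjacency): G, C

Answer: G C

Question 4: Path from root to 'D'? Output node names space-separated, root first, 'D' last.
Answer: B D

Derivation:
Walk down from root: B -> D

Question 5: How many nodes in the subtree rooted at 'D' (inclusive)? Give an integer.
Answer: 3

Derivation:
Subtree rooted at D contains: C, D, G
Count = 3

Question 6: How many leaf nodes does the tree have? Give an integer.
Leaves (nodes with no children): C, E, F, G

Answer: 4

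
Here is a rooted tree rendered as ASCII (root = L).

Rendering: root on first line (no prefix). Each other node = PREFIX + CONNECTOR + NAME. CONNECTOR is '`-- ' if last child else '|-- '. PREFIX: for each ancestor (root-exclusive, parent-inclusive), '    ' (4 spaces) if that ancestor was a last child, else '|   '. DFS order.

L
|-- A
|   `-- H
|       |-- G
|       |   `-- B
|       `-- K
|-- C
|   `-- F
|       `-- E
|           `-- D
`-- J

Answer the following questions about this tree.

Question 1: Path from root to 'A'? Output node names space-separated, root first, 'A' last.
Walk down from root: L -> A

Answer: L A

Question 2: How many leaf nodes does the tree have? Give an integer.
Answer: 4

Derivation:
Leaves (nodes with no children): B, D, J, K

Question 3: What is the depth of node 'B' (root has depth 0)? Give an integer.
Path from root to B: L -> A -> H -> G -> B
Depth = number of edges = 4

Answer: 4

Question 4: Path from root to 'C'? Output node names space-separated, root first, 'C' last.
Walk down from root: L -> C

Answer: L C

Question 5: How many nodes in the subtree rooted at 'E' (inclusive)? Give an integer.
Subtree rooted at E contains: D, E
Count = 2

Answer: 2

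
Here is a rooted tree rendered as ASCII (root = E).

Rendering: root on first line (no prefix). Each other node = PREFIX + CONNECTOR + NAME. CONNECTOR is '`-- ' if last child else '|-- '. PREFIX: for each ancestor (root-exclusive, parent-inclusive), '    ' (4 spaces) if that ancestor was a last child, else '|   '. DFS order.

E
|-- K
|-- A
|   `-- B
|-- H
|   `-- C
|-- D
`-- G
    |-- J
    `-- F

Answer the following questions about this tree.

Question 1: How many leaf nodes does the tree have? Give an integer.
Leaves (nodes with no children): B, C, D, F, J, K

Answer: 6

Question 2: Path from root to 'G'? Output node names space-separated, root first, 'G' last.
Walk down from root: E -> G

Answer: E G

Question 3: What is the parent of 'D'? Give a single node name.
Scan adjacency: D appears as child of E

Answer: E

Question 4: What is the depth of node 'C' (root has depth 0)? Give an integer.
Path from root to C: E -> H -> C
Depth = number of edges = 2

Answer: 2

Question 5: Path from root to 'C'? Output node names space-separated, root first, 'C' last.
Answer: E H C

Derivation:
Walk down from root: E -> H -> C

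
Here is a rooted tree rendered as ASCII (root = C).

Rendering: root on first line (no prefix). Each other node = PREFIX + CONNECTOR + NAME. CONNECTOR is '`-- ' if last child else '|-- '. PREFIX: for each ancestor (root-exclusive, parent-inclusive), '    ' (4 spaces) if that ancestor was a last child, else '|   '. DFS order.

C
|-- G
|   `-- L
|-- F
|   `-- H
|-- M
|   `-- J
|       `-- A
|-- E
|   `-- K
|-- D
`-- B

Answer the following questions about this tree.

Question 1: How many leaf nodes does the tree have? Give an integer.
Answer: 6

Derivation:
Leaves (nodes with no children): A, B, D, H, K, L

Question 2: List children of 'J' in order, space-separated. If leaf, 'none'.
Node J's children (from adjacency): A

Answer: A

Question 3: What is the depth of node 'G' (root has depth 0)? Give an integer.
Answer: 1

Derivation:
Path from root to G: C -> G
Depth = number of edges = 1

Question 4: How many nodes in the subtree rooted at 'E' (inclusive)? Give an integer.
Answer: 2

Derivation:
Subtree rooted at E contains: E, K
Count = 2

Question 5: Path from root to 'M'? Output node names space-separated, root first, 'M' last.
Answer: C M

Derivation:
Walk down from root: C -> M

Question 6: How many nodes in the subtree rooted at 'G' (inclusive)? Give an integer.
Answer: 2

Derivation:
Subtree rooted at G contains: G, L
Count = 2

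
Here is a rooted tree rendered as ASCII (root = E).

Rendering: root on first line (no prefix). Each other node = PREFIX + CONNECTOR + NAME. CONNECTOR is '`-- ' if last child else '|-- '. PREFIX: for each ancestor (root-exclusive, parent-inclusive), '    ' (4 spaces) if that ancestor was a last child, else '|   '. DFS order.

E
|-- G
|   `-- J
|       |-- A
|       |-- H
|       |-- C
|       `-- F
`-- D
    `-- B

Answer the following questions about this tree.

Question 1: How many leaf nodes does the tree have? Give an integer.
Answer: 5

Derivation:
Leaves (nodes with no children): A, B, C, F, H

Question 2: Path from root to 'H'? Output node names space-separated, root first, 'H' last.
Answer: E G J H

Derivation:
Walk down from root: E -> G -> J -> H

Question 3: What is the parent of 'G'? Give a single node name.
Scan adjacency: G appears as child of E

Answer: E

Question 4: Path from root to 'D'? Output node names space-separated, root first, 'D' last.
Answer: E D

Derivation:
Walk down from root: E -> D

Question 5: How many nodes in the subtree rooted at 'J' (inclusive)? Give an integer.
Subtree rooted at J contains: A, C, F, H, J
Count = 5

Answer: 5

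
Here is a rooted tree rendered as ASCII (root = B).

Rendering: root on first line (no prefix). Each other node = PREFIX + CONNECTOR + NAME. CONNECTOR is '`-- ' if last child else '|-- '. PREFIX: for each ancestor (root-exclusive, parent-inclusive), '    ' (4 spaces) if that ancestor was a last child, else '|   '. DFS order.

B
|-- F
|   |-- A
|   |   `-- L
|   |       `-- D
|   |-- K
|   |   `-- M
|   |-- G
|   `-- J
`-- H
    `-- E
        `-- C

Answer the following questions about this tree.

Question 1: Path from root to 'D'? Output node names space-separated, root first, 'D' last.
Walk down from root: B -> F -> A -> L -> D

Answer: B F A L D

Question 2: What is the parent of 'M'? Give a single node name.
Scan adjacency: M appears as child of K

Answer: K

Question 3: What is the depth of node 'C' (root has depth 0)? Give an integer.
Answer: 3

Derivation:
Path from root to C: B -> H -> E -> C
Depth = number of edges = 3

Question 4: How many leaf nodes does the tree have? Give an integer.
Answer: 5

Derivation:
Leaves (nodes with no children): C, D, G, J, M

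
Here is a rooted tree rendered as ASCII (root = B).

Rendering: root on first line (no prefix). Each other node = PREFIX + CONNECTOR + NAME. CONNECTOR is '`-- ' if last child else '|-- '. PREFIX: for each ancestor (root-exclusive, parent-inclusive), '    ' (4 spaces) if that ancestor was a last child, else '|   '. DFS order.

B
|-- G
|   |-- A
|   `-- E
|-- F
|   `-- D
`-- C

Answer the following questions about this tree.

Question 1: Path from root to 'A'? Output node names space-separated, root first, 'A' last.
Answer: B G A

Derivation:
Walk down from root: B -> G -> A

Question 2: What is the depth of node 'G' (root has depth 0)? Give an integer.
Answer: 1

Derivation:
Path from root to G: B -> G
Depth = number of edges = 1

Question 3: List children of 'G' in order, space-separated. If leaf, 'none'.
Answer: A E

Derivation:
Node G's children (from adjacency): A, E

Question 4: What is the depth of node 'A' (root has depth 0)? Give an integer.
Answer: 2

Derivation:
Path from root to A: B -> G -> A
Depth = number of edges = 2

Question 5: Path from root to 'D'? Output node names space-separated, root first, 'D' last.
Answer: B F D

Derivation:
Walk down from root: B -> F -> D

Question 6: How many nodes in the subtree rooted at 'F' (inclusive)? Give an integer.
Answer: 2

Derivation:
Subtree rooted at F contains: D, F
Count = 2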